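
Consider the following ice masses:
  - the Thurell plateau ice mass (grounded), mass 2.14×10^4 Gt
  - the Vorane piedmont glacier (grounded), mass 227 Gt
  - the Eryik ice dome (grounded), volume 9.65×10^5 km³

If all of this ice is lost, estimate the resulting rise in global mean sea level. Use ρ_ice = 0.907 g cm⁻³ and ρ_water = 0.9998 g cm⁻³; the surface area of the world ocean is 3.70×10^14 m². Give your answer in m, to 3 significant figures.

≈ 2.42 m

Thurell: 2.14×10^4 Gt = 2.140×10^16 kg; dividing by ρ_w = 0.9998 g cm⁻³ = 999.8 kg m⁻³ gives 2.140×10^13 m³ of water.
Vorane: 227 Gt = 2.270×10^14 kg; dividing by ρ_w = 999.8 kg m⁻³ gives 2.270×10^11 m³ of water.
Eryik: 9.65×10^5 km³ × (907/999.8) = 8.754×10^5 km³ of water.
Total added water ≈ 8.971×10^14 m³ over 3.70×10^14 m² → Δh = 2.42 m.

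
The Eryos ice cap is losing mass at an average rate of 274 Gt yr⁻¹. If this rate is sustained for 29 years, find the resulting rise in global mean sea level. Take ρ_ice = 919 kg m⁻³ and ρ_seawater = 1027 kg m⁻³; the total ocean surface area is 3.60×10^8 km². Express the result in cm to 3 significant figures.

Total mass lost = 274 Gt/yr × 29 yr = 7946 Gt = 7.946×10^15 kg.
ρ_w = 1027 kg m⁻³, so water volume = 7.946×10^15 / 1027 = 7.737×10^12 m³.
Δh = 7.737×10^12 / 3.60×10^14 = 0.0215 m = 2.15 cm.

≈ 2.15 cm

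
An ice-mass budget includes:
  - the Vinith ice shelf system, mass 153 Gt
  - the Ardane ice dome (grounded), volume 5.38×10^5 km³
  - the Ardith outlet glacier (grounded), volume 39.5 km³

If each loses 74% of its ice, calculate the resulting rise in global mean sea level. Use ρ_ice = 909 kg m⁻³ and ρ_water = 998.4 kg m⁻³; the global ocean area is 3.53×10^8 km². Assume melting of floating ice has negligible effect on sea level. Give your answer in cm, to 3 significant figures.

≈ 103 cm

The Vinith ice shelf system is floating and already displaces its own weight of water, so its melt adds essentially nothing to sea level.
Ardane: 0.74 × 5.38×10^5 km³ × (909/998.4) = 3.625×10^5 km³ of water.
Ardith: 0.74 × 39.5 km³ × (909/998.4) = 26.61 km³ of water.
Total added water ≈ 3.625×10^14 m³ over 3.53×10^14 m² → Δh = 1.03 m = 103 cm.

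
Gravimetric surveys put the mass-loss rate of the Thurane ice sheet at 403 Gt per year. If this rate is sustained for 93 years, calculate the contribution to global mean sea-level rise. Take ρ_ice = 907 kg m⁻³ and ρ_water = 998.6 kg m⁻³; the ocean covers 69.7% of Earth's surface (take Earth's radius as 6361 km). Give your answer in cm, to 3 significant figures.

Total mass lost = 403 Gt/yr × 93 yr = 3.748×10^4 Gt = 3.748×10^16 kg.
ρ_w = 998.6 kg m⁻³, so water volume = 3.748×10^16 / 998.6 = 3.753×10^13 m³.
Δh = 3.753×10^13 / 3.54×10^14 = 0.106 m = 10.6 cm.

≈ 10.6 cm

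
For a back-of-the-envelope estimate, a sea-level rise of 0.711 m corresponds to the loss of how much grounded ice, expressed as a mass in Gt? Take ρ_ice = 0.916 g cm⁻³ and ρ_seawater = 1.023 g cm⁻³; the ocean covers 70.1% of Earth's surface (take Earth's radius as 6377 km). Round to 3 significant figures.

Required water volume = Δh × A = 0.711 m × 3.58×10^14 m² = 2.547×10^14 m³.
ρ_w = 1.023 g cm⁻³ = 1023 kg m⁻³, so the mass of water = 2.547×10^14 m³ × 1023 kg m⁻³ = 2.606×10^17 kg = 2.61×10^5 Gt (and the same mass of ice, by conservation).

≈ 2.61×10^5 Gt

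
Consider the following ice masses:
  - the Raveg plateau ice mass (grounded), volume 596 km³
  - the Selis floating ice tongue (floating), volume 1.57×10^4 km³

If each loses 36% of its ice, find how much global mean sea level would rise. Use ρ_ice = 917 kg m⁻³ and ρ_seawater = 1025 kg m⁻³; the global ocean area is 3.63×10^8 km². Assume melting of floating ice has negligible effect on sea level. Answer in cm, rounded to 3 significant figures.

≈ 0.0529 cm

Raveg: 0.36 × 596 km³ × (917/1025) = 192.0 km³ of water.
The Selis floating ice tongue is floating and already displaces its own weight of water, so its melt adds essentially nothing to sea level.
Total added water ≈ 1.920×10^11 m³ over 3.63×10^14 m² → Δh = 5.29×10^-4 m = 0.0529 cm.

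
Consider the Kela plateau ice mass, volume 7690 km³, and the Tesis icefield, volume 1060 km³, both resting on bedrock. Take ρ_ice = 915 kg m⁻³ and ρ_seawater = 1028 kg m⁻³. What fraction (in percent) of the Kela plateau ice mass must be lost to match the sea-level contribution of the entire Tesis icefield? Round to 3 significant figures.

≈ 13.8 %

Equal sea-level rise means equal mass of meltwater, i.e. equal mass of ice lost.
Ice mass of Tesis: 9.699×10^14 kg; ice mass of Kela: 7.036×10^15 kg.
Fraction required = 9.699×10^14 / 7.036×10^15 = 0.138 → 13.8 %.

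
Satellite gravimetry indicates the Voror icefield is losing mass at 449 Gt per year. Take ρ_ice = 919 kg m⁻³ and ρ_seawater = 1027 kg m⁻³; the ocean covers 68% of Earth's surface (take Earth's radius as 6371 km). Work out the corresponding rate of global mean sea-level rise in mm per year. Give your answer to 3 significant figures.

≈ 1.26 mm/yr

ρ_w = 1027 kg m⁻³. Annual water volume added = 449 Gt / ρ_w = 4.490×10^14 kg / 1027 kg m⁻³ = 4.372×10^11 m³.
Δh per year = 4.372×10^11 / 3.47×10^14 = 1.26×10^-3 m = 1.26 mm.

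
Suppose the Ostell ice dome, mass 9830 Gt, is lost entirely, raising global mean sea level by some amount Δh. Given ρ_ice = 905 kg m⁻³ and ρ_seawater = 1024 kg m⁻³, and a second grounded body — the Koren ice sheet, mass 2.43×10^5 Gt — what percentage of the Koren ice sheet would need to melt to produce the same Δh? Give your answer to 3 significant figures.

Equal sea-level rise means equal mass of meltwater, i.e. equal mass of ice lost.
Ice mass of Ostell: 9.830×10^15 kg; ice mass of Koren: 2.430×10^17 kg.
Fraction required = 9.830×10^15 / 2.430×10^17 = 0.0405 → 4.05 %.

≈ 4.05 %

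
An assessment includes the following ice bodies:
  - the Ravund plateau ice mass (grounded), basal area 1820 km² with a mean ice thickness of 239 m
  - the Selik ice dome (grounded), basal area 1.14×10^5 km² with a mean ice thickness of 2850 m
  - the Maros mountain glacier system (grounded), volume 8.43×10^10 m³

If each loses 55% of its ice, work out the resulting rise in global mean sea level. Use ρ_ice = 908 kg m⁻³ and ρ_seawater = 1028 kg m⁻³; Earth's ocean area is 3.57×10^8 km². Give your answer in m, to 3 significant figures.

≈ 0.443 m

Ravund: ice volume = 1820 km² × 239 m = 435.0 km³; 0.55 × 435.0 × (908/1028) = 211.3 km³ of water.
Selik: ice volume = 1.14×10^5 km² × 2850 m = 3.249×10^5 km³; 0.55 × 3.249×10^5 × (908/1028) = 1.578×10^5 km³ of water.
Maros: 0.55 × 8.43×10^10 m³ × (908/1028) = 4.095×10^10 m³ of water.
Total added water ≈ 1.581×10^14 m³ over 3.57×10^14 m² → Δh = 0.443 m.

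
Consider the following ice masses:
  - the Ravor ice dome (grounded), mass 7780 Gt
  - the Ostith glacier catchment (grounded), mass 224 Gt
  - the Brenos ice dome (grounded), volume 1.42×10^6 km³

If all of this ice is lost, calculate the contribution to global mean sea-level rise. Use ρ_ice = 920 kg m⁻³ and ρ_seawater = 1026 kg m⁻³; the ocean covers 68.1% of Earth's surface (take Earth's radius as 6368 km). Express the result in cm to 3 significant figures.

Ravor: 7780 Gt = 7.780×10^15 kg; dividing by ρ_w = 1026 kg m⁻³ gives 7.583×10^12 m³ of water.
Ostith: 224 Gt = 2.240×10^14 kg; dividing by ρ_w = 1026 kg m⁻³ gives 2.183×10^11 m³ of water.
Brenos: 1.42×10^6 km³ × (920/1026) = 1.273×10^6 km³ of water.
Total added water ≈ 1.281×10^15 m³ over 3.47×10^14 m² → Δh = 3.69 m = 369 cm.

≈ 369 cm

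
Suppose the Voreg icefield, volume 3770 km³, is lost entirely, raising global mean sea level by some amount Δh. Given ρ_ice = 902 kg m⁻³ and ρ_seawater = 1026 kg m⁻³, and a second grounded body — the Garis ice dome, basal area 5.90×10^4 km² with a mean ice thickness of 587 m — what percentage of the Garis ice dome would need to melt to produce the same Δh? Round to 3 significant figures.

≈ 10.9 %

Equal sea-level rise means equal mass of meltwater, i.e. equal mass of ice lost.
Ice mass of Voreg: 3.401×10^15 kg; ice mass of Garis: 3.124×10^16 kg.
Fraction required = 3.401×10^15 / 3.124×10^16 = 0.109 → 10.9 %.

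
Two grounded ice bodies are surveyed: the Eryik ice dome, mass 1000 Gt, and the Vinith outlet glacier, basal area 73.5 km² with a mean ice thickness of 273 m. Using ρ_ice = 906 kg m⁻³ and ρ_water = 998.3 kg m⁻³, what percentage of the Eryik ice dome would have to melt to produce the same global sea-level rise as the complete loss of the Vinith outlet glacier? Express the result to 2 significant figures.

≈ 1.8 %

Equal sea-level rise means equal mass of meltwater, i.e. equal mass of ice lost.
Ice mass of Vinith: 1.818×10^13 kg; ice mass of Eryik: 1.000×10^15 kg.
Fraction required = 1.818×10^13 / 1.000×10^15 = 0.0182 → 1.8 %.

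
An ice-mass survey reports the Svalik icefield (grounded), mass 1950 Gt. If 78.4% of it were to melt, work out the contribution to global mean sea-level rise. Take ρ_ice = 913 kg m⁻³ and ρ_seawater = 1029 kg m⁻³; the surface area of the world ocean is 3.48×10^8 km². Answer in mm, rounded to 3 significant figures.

Svalik: 0.784 × 1950 Gt = 1.529×10^15 kg; dividing by ρ_w = 1029 kg m⁻³ gives 1.486×10^12 m³ of water.
Spread over 3.48×10^14 m² of ocean, Δh = 1.486×10^12 / 3.48×10^14 = 4.27×10^-3 m = 4.27 mm.

≈ 4.27 mm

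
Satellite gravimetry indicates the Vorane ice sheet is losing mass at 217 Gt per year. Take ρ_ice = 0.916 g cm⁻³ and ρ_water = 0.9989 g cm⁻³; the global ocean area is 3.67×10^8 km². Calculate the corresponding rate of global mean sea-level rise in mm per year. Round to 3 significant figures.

≈ 0.592 mm/yr

ρ_w = 0.9989 g cm⁻³ = 998.9 kg m⁻³. Annual water volume added = 217 Gt / ρ_w = 2.170×10^14 kg / 998.9 kg m⁻³ = 2.172×10^11 m³.
Δh per year = 2.172×10^11 / 3.67×10^14 = 5.92×10^-4 m = 0.592 mm.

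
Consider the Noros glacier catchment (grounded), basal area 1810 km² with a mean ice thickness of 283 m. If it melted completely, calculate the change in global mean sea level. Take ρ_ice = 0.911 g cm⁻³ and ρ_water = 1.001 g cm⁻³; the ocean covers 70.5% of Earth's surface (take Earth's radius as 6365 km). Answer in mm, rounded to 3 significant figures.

Noros: ice volume = 1810 km² × 283 m = 512.2 km³; 512.2 × (911/1001) = 466.2 km³ of water.
Spread over 3.59×10^14 m² of ocean, Δh = 4.662×10^11 / 3.59×10^14 = 1.30×10^-3 m = 1.30 mm.

≈ 1.30 mm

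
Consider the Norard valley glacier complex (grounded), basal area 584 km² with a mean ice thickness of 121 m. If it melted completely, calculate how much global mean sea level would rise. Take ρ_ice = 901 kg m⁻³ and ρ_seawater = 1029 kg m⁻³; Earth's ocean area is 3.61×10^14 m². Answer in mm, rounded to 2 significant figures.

Norard: ice volume = 584 km² × 121 m = 70.66 km³; 70.66 × (901/1029) = 61.87 km³ of water.
Spread over 3.61×10^14 m² of ocean, Δh = 6.187×10^10 / 3.61×10^14 = 1.71×10^-4 m = 0.17 mm.

≈ 0.17 mm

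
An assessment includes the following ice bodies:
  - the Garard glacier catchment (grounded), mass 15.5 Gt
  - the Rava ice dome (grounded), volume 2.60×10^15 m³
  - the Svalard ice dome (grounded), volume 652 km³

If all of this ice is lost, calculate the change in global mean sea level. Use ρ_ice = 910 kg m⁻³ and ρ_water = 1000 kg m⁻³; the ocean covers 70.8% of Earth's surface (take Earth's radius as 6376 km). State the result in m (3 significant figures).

Garard: 15.5 Gt = 1.550×10^13 kg; dividing by ρ_w = 1000 kg m⁻³ gives 1.550×10^10 m³ of water.
Rava: 2.60×10^15 m³ × (910/1000) = 2.366×10^15 m³ of water.
Svalard: 652 km³ × (910/1000) = 593.3 km³ of water.
Total added water ≈ 2.367×10^15 m³ over 3.62×10^14 m² → Δh = 6.54 m.

≈ 6.54 m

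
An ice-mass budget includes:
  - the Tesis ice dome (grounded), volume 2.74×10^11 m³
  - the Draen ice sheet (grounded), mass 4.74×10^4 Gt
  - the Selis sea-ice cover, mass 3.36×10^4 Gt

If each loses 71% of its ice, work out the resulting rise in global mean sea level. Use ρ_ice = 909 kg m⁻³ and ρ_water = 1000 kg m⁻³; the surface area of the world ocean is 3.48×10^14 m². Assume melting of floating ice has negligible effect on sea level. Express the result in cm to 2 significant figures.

Tesis: 0.71 × 2.74×10^11 m³ × (909/1000) = 1.768×10^11 m³ of water.
Draen: 0.71 × 4.74×10^4 Gt = 3.365×10^16 kg; dividing by ρ_w = 1000 kg m⁻³ gives 3.365×10^13 m³ of water.
The Selis sea-ice cover is floating and already displaces its own weight of water, so its melt adds essentially nothing to sea level.
Total added water ≈ 3.383×10^13 m³ over 3.48×10^14 m² → Δh = 0.0972 m = 9.7 cm.

≈ 9.7 cm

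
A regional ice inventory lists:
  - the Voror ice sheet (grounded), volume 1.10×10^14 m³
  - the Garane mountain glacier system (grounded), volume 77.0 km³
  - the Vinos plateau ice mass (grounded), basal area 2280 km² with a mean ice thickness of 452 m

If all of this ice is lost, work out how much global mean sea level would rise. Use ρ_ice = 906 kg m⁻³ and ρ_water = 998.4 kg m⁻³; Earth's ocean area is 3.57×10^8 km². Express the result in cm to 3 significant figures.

≈ 28.2 cm

Voror: 1.10×10^14 m³ × (906/998.4) = 9.982×10^13 m³ of water.
Garane: 77.0 km³ × (906/998.4) = 69.87 km³ of water.
Vinos: ice volume = 2280 km² × 452 m = 1031 km³; 1031 × (906/998.4) = 935.2 km³ of water.
Total added water ≈ 1.008×10^14 m³ over 3.57×10^14 m² → Δh = 0.282 m = 28.2 cm.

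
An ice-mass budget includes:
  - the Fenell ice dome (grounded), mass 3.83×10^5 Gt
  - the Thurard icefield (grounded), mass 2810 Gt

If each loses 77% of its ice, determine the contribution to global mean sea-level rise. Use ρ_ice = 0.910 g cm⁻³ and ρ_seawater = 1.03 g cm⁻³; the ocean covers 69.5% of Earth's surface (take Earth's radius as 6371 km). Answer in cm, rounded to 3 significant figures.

≈ 81.4 cm

Fenell: 0.77 × 3.83×10^5 Gt = 2.949×10^17 kg; dividing by ρ_w = 1.03 g cm⁻³ = 1030 kg m⁻³ gives 2.863×10^14 m³ of water.
Thurard: 0.77 × 2810 Gt = 2.164×10^15 kg; dividing by ρ_w = 1030 kg m⁻³ gives 2.101×10^12 m³ of water.
Total added water ≈ 2.884×10^14 m³ over 3.54×10^14 m² → Δh = 0.814 m = 81.4 cm.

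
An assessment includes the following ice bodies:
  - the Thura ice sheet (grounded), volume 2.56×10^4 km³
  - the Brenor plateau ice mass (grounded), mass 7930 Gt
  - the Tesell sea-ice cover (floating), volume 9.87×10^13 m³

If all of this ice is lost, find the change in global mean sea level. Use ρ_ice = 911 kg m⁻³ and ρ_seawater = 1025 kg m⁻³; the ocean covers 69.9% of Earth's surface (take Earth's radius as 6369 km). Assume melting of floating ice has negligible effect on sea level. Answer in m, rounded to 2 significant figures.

≈ 0.086 m

Thura: 2.56×10^4 km³ × (911/1025) = 2.275×10^4 km³ of water.
Brenor: 7930 Gt = 7.930×10^15 kg; dividing by ρ_w = 1025 kg m⁻³ gives 7.737×10^12 m³ of water.
The Tesell sea-ice cover is floating and already displaces its own weight of water, so its melt adds essentially nothing to sea level.
Total added water ≈ 3.049×10^13 m³ over 3.56×10^14 m² → Δh = 0.0856 m.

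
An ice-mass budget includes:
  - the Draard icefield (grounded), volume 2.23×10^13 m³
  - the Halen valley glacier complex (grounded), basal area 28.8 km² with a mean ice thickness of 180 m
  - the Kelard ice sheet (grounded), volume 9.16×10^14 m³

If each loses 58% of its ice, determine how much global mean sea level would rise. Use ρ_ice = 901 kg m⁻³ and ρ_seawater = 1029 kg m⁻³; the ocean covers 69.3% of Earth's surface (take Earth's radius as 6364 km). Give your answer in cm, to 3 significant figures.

Draard: 0.58 × 2.23×10^13 m³ × (901/1029) = 1.133×10^13 m³ of water.
Halen: ice volume = 28.8 km² × 180 m = 5.184 km³; 0.58 × 5.184 × (901/1029) = 2.633 km³ of water.
Kelard: 0.58 × 9.16×10^14 m³ × (901/1029) = 4.652×10^14 m³ of water.
Total added water ≈ 4.765×10^14 m³ over 3.53×10^14 m² → Δh = 1.35 m = 135 cm.

≈ 135 cm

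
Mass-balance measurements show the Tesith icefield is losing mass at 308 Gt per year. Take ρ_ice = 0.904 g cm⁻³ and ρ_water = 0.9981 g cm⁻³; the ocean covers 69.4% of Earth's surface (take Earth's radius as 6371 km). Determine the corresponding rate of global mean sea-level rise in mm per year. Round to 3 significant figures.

ρ_w = 0.9981 g cm⁻³ = 998.1 kg m⁻³. Annual water volume added = 308 Gt / ρ_w = 3.080×10^14 kg / 998.1 kg m⁻³ = 3.086×10^11 m³.
Δh per year = 3.086×10^11 / 3.54×10^14 = 8.72×10^-4 m = 0.872 mm.

≈ 0.872 mm/yr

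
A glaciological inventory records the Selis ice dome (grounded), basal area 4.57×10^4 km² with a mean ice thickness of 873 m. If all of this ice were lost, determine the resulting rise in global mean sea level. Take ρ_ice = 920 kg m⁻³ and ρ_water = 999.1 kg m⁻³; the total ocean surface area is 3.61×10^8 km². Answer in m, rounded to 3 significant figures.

Selis: ice volume = 4.57×10^4 km² × 873 m = 3.990×10^4 km³; 3.990×10^4 × (920/999.1) = 3.674×10^4 km³ of water.
Spread over 3.61×10^14 m² of ocean, Δh = 3.674×10^13 / 3.61×10^14 = 0.102 m.

≈ 0.102 m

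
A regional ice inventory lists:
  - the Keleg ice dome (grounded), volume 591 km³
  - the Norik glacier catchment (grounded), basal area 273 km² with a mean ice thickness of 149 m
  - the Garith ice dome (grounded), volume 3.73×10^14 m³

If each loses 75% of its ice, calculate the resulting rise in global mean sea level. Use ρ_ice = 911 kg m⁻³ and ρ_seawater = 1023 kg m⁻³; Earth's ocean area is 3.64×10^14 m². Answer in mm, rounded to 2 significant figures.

Keleg: 0.75 × 591 km³ × (911/1023) = 394.7 km³ of water.
Norik: ice volume = 273 km² × 149 m = 40.68 km³; 0.75 × 40.68 × (911/1023) = 27.17 km³ of water.
Garith: 0.75 × 3.73×10^14 m³ × (911/1023) = 2.491×10^14 m³ of water.
Total added water ≈ 2.495×10^14 m³ over 3.64×10^14 m² → Δh = 0.686 m = 690 mm.

≈ 690 mm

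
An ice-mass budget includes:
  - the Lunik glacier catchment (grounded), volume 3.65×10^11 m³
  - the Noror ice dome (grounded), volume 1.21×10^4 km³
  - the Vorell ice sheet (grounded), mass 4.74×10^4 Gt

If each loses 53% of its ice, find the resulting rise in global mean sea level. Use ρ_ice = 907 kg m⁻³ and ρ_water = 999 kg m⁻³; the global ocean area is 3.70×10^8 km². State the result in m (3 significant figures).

Lunik: 0.53 × 3.65×10^11 m³ × (907/999) = 1.756×10^11 m³ of water.
Noror: 0.53 × 1.21×10^4 km³ × (907/999) = 5822 km³ of water.
Vorell: 0.53 × 4.74×10^4 Gt = 2.512×10^16 kg; dividing by ρ_w = 999 kg m⁻³ gives 2.515×10^13 m³ of water.
Total added water ≈ 3.115×10^13 m³ over 3.70×10^14 m² → Δh = 0.0842 m.

≈ 0.0842 m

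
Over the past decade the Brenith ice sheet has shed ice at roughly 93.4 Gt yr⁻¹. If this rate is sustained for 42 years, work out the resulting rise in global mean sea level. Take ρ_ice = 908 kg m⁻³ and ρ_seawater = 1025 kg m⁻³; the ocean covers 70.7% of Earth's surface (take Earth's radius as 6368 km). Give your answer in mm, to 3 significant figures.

≈ 10.6 mm

Total mass lost = 93.4 Gt/yr × 42 yr = 3923 Gt = 3.923×10^15 kg.
ρ_w = 1025 kg m⁻³, so water volume = 3.923×10^15 / 1025 = 3.827×10^12 m³.
Δh = 3.827×10^12 / 3.60×10^14 = 0.0106 m = 10.6 mm.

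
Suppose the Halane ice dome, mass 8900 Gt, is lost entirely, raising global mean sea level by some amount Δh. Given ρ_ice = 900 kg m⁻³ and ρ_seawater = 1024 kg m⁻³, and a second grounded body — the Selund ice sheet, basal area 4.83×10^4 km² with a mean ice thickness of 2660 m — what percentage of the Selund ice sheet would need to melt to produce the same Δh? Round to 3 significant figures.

Equal sea-level rise means equal mass of meltwater, i.e. equal mass of ice lost.
Ice mass of Halane: 8.900×10^15 kg; ice mass of Selund: 1.156×10^17 kg.
Fraction required = 8.900×10^15 / 1.156×10^17 = 0.0770 → 7.70 %.

≈ 7.70 %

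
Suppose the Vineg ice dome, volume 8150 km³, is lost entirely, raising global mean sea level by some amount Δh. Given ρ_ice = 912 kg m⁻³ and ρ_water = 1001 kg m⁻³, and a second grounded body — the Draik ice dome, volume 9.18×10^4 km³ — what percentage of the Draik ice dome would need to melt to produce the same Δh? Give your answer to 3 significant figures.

Equal sea-level rise means equal mass of meltwater, i.e. equal mass of ice lost.
Ice mass of Vineg: 7.433×10^15 kg; ice mass of Draik: 8.372×10^16 kg.
Fraction required = 7.433×10^15 / 8.372×10^16 = 0.0888 → 8.88 %.

≈ 8.88 %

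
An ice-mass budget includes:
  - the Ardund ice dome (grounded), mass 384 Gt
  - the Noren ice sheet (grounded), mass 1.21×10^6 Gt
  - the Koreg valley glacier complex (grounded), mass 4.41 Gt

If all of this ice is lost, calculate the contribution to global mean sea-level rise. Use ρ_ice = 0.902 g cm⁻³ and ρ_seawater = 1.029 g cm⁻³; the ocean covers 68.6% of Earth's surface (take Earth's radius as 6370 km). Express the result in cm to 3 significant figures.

Ardund: 384 Gt = 3.840×10^14 kg; dividing by ρ_w = 1.029 g cm⁻³ = 1029 kg m⁻³ gives 3.732×10^11 m³ of water.
Noren: 1.21×10^6 Gt = 1.210×10^18 kg; dividing by ρ_w = 1029 kg m⁻³ gives 1.176×10^15 m³ of water.
Koreg: 4.41 Gt = 4.410×10^12 kg; dividing by ρ_w = 1029 kg m⁻³ gives 4.286×10^9 m³ of water.
Total added water ≈ 1.176×10^15 m³ over 3.50×10^14 m² → Δh = 3.36 m = 336 cm.

≈ 336 cm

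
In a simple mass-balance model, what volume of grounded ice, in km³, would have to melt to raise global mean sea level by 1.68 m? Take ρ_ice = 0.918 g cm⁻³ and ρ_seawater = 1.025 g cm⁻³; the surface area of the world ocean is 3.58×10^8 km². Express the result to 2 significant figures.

Required water volume = Δh × A = 1.68 m × 3.58×10^14 m² = 6.014×10^14 m³ = 6.014×10^5 km³.
Ice volume = water volume × ρ_w/ρ_ice = 6.014×10^5 × 1025/918 = 6.7×10^5 km³.

≈ 6.7×10^5 km³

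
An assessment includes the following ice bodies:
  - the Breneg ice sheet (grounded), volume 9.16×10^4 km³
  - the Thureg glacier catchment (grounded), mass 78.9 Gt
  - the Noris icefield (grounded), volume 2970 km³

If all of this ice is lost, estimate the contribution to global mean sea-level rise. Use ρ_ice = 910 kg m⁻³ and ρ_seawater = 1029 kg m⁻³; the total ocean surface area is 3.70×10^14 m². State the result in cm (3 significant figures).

≈ 22.6 cm

Breneg: 9.16×10^4 km³ × (910/1029) = 8.101×10^4 km³ of water.
Thureg: 78.9 Gt = 7.890×10^13 kg; dividing by ρ_w = 1029 kg m⁻³ gives 7.668×10^10 m³ of water.
Noris: 2970 km³ × (910/1029) = 2627 km³ of water.
Total added water ≈ 8.371×10^13 m³ over 3.70×10^14 m² → Δh = 0.226 m = 22.6 cm.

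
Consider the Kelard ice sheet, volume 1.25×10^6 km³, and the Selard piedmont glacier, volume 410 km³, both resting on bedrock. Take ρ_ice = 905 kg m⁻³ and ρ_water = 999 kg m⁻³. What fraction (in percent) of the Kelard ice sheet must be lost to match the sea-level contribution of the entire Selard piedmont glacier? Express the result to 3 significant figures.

≈ 0.0328 %

Equal sea-level rise means equal mass of meltwater, i.e. equal mass of ice lost.
Ice mass of Selard: 3.710×10^14 kg; ice mass of Kelard: 1.131×10^18 kg.
Fraction required = 3.710×10^14 / 1.131×10^18 = 3.28×10^-4 → 0.0328 %.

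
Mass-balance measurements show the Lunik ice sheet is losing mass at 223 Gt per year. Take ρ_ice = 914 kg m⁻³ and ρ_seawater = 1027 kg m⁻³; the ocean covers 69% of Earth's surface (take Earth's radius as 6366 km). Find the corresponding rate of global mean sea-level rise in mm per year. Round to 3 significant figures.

≈ 0.618 mm/yr

ρ_w = 1027 kg m⁻³. Annual water volume added = 223 Gt / ρ_w = 2.230×10^14 kg / 1027 kg m⁻³ = 2.171×10^11 m³.
Δh per year = 2.171×10^11 / 3.51×10^14 = 6.18×10^-4 m = 0.618 mm.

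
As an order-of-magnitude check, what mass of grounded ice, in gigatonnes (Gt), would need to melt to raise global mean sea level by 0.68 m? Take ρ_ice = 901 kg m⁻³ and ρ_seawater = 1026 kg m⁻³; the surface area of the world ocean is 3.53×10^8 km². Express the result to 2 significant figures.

Required water volume = Δh × A = 0.68 m × 3.53×10^14 m² = 2.400×10^14 m³.
ρ_w = 1026 kg m⁻³, so the mass of water = 2.400×10^14 m³ × 1026 kg m⁻³ = 2.463×10^17 kg = 2.5×10^5 Gt (and the same mass of ice, by conservation).

≈ 2.5×10^5 Gt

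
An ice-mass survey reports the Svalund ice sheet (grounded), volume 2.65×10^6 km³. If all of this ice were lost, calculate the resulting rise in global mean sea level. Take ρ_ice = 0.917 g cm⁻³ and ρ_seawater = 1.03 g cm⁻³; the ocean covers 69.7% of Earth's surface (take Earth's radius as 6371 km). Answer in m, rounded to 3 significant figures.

≈ 6.64 m

Svalund: 2.65×10^6 km³ × (917/1030) = 2.359×10^6 km³ of water.
Spread over 3.56×10^14 m² of ocean, Δh = 2.359×10^15 / 3.56×10^14 = 6.64 m.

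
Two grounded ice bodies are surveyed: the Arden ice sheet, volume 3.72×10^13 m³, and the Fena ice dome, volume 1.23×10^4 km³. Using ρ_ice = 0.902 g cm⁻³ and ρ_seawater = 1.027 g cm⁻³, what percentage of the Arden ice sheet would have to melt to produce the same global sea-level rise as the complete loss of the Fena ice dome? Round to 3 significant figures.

Equal sea-level rise means equal mass of meltwater, i.e. equal mass of ice lost.
Ice mass of Fena: 1.109×10^16 kg; ice mass of Arden: 3.355×10^16 kg.
Fraction required = 1.109×10^16 / 3.355×10^16 = 0.331 → 33.1 %.

≈ 33.1 %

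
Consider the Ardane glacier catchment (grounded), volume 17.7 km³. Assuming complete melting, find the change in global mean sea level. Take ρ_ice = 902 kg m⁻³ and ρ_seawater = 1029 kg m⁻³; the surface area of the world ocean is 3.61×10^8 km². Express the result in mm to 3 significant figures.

Ardane: 17.7 km³ × (902/1029) = 15.52 km³ of water.
Spread over 3.61×10^14 m² of ocean, Δh = 1.552×10^10 / 3.61×10^14 = 4.30×10^-5 m = 0.0430 mm.

≈ 0.0430 mm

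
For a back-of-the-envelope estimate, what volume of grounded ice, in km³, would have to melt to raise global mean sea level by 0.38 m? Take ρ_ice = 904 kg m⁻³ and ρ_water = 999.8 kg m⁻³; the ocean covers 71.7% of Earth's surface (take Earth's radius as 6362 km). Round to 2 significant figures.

≈ 1.5×10^5 km³

Required water volume = Δh × A = 0.38 m × 3.65×10^14 m² = 1.386×10^14 m³ = 1.386×10^5 km³.
Ice volume = water volume × ρ_w/ρ_ice = 1.386×10^5 × 999.8/904 = 1.5×10^5 km³.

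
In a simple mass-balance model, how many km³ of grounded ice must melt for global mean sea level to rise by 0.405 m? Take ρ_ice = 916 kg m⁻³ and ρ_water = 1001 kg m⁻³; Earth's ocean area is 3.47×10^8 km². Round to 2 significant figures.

≈ 1.5×10^5 km³

Required water volume = Δh × A = 0.405 m × 3.47×10^14 m² = 1.405×10^14 m³ = 1.405×10^5 km³.
Ice volume = water volume × ρ_w/ρ_ice = 1.405×10^5 × 1001/916 = 1.5×10^5 km³.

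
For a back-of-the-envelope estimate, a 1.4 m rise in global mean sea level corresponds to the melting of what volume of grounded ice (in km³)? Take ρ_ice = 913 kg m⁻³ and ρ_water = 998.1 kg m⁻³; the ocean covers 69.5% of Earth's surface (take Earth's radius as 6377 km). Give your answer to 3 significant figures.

Required water volume = Δh × A = 1.4 m × 3.55×10^14 m² = 4.972×10^14 m³ = 4.972×10^5 km³.
Ice volume = water volume × ρ_w/ρ_ice = 4.972×10^5 × 998.1/913 = 5.44×10^5 km³.

≈ 5.44×10^5 km³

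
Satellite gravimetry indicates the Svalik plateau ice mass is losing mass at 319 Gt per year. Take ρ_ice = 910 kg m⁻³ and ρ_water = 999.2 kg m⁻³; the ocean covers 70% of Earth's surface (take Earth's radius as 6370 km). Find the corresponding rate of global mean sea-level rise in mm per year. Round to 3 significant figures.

≈ 0.894 mm/yr

ρ_w = 999.2 kg m⁻³. Annual water volume added = 319 Gt / ρ_w = 3.190×10^14 kg / 999.2 kg m⁻³ = 3.193×10^11 m³.
Δh per year = 3.193×10^11 / 3.57×10^14 = 8.94×10^-4 m = 0.894 mm.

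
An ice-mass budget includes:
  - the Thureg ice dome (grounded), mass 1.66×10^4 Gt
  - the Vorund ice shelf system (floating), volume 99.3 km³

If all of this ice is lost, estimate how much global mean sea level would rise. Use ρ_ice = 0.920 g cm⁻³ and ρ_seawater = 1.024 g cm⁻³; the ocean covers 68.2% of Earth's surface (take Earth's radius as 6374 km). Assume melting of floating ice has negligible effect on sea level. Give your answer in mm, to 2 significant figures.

≈ 47 mm

Thureg: 1.66×10^4 Gt = 1.660×10^16 kg; dividing by ρ_w = 1.024 g cm⁻³ = 1024 kg m⁻³ gives 1.621×10^13 m³ of water.
The Vorund ice shelf system is floating and already displaces its own weight of water, so its melt adds essentially nothing to sea level.
Total added water ≈ 1.621×10^13 m³ over 3.48×10^14 m² → Δh = 0.0466 m = 47 mm.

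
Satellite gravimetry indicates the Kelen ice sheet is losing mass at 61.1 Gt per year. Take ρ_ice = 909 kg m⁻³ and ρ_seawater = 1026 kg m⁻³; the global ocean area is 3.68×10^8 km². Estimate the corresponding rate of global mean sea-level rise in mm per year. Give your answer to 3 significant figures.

ρ_w = 1026 kg m⁻³. Annual water volume added = 61.1 Gt / ρ_w = 6.110×10^13 kg / 1026 kg m⁻³ = 5.955×10^10 m³.
Δh per year = 5.955×10^10 / 3.68×10^14 = 1.62×10^-4 m = 0.162 mm.

≈ 0.162 mm/yr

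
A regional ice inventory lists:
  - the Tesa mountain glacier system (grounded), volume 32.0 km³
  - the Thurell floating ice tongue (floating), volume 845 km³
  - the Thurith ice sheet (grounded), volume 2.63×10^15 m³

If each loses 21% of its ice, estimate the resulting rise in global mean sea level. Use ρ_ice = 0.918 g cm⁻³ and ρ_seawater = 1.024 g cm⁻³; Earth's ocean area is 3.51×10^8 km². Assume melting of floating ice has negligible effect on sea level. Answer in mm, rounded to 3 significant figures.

Tesa: 0.21 × 32.0 km³ × (918/1024) = 6.024 km³ of water.
The Thurell floating ice tongue is floating and already displaces its own weight of water, so its melt adds essentially nothing to sea level.
Thurith: 0.21 × 2.63×10^15 m³ × (918/1024) = 4.951×10^14 m³ of water.
Total added water ≈ 4.951×10^14 m³ over 3.51×10^14 m² → Δh = 1.41 m = 1410 mm.

≈ 1410 mm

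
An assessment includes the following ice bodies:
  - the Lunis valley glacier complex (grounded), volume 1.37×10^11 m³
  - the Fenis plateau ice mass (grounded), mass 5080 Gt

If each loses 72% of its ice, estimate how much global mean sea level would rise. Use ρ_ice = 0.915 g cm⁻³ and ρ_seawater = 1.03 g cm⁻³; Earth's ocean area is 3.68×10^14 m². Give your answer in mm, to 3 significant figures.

Lunis: 0.72 × 1.37×10^11 m³ × (915/1030) = 8.763×10^10 m³ of water.
Fenis: 0.72 × 5080 Gt = 3.658×10^15 kg; dividing by ρ_w = 1.03 g cm⁻³ = 1030 kg m⁻³ gives 3.551×10^12 m³ of water.
Total added water ≈ 3.639×10^12 m³ over 3.68×10^14 m² → Δh = 9.89×10^-3 m = 9.89 mm.

≈ 9.89 mm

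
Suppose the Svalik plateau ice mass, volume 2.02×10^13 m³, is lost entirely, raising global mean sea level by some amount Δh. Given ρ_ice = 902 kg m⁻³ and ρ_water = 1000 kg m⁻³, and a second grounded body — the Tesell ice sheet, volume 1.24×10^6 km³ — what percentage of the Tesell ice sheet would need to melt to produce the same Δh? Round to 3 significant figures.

≈ 1.63 %

Equal sea-level rise means equal mass of meltwater, i.e. equal mass of ice lost.
Ice mass of Svalik: 1.822×10^16 kg; ice mass of Tesell: 1.118×10^18 kg.
Fraction required = 1.822×10^16 / 1.118×10^18 = 0.0163 → 1.63 %.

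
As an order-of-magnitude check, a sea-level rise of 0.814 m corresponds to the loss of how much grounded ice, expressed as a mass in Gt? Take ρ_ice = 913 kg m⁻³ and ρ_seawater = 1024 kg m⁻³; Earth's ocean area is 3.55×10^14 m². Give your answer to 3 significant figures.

Required water volume = Δh × A = 0.814 m × 3.55×10^14 m² = 2.890×10^14 m³.
ρ_w = 1024 kg m⁻³, so the mass of water = 2.890×10^14 m³ × 1024 kg m⁻³ = 2.959×10^17 kg = 2.96×10^5 Gt (and the same mass of ice, by conservation).

≈ 2.96×10^5 Gt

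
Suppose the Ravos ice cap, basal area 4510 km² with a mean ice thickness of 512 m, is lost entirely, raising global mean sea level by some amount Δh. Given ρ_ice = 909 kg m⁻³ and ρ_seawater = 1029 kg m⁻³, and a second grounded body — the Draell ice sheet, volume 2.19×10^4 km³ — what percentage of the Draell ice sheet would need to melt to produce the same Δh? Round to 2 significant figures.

≈ 11 %

Equal sea-level rise means equal mass of meltwater, i.e. equal mass of ice lost.
Ice mass of Ravos: 2.099×10^15 kg; ice mass of Draell: 1.991×10^16 kg.
Fraction required = 2.099×10^15 / 1.991×10^16 = 0.105 → 11 %.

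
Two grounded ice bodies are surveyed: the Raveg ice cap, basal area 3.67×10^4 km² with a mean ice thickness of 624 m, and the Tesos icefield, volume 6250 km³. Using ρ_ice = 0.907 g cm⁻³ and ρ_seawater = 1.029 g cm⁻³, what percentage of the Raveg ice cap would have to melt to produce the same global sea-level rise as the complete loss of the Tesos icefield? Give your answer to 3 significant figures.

Equal sea-level rise means equal mass of meltwater, i.e. equal mass of ice lost.
Ice mass of Tesos: 5.669×10^15 kg; ice mass of Raveg: 2.077×10^16 kg.
Fraction required = 5.669×10^15 / 2.077×10^16 = 0.273 → 27.3 %.

≈ 27.3 %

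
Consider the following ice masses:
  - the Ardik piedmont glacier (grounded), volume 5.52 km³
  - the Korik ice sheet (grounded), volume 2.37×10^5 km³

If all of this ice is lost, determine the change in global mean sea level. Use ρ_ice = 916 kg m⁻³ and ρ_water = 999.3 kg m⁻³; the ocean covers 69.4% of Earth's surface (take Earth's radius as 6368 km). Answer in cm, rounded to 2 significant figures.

≈ 61 cm

Ardik: 5.52 km³ × (916/999.3) = 5.060 km³ of water.
Korik: 2.37×10^5 km³ × (916/999.3) = 2.172×10^5 km³ of water.
Total added water ≈ 2.172×10^14 m³ over 3.54×10^14 m² → Δh = 0.614 m = 61 cm.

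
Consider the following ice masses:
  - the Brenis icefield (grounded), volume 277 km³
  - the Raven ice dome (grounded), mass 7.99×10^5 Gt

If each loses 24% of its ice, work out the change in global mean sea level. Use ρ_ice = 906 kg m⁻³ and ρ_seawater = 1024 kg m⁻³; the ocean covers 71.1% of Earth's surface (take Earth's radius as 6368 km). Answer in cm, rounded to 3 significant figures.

≈ 51.7 cm

Brenis: 0.24 × 277 km³ × (906/1024) = 58.82 km³ of water.
Raven: 0.24 × 7.99×10^5 Gt = 1.918×10^17 kg; dividing by ρ_w = 1024 kg m⁻³ gives 1.873×10^14 m³ of water.
Total added water ≈ 1.873×10^14 m³ over 3.62×10^14 m² → Δh = 0.517 m = 51.7 cm.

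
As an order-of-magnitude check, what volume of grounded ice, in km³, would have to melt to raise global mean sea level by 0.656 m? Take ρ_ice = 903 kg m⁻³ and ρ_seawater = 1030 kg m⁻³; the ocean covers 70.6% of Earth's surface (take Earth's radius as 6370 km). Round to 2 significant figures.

Required water volume = Δh × A = 0.656 m × 3.60×10^14 m² = 2.362×10^14 m³ = 2.362×10^5 km³.
Ice volume = water volume × ρ_w/ρ_ice = 2.362×10^5 × 1030/903 = 2.7×10^5 km³.

≈ 2.7×10^5 km³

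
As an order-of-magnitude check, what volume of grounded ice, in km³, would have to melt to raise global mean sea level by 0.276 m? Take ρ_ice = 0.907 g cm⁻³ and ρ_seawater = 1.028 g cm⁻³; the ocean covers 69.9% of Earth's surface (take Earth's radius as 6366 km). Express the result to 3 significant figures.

Required water volume = Δh × A = 0.276 m × 3.56×10^14 m² = 9.825×10^13 m³ = 9.825×10^4 km³.
Ice volume = water volume × ρ_w/ρ_ice = 9.825×10^4 × 1028/907 = 1.11×10^5 km³.

≈ 1.11×10^5 km³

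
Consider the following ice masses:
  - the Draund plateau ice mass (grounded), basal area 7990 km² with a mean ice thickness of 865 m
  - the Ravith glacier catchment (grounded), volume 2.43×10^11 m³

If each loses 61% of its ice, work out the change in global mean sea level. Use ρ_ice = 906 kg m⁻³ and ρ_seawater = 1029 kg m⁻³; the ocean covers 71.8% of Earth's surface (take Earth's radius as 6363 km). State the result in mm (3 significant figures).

≈ 10.5 mm

Draund: ice volume = 7990 km² × 865 m = 6911 km³; 0.61 × 6911 × (906/1029) = 3712 km³ of water.
Ravith: 0.61 × 2.43×10^11 m³ × (906/1029) = 1.305×10^11 m³ of water.
Total added water ≈ 3.842×10^12 m³ over 3.65×10^14 m² → Δh = 0.0105 m = 10.5 mm.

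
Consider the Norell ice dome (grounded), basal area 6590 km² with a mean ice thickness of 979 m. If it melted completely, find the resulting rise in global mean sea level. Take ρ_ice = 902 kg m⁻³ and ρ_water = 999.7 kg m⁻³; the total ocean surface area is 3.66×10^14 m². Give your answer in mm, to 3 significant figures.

≈ 15.9 mm

Norell: ice volume = 6590 km² × 979 m = 6452 km³; 6452 × (902/999.7) = 5821 km³ of water.
Spread over 3.66×10^14 m² of ocean, Δh = 5.821×10^12 / 3.66×10^14 = 0.0159 m = 15.9 mm.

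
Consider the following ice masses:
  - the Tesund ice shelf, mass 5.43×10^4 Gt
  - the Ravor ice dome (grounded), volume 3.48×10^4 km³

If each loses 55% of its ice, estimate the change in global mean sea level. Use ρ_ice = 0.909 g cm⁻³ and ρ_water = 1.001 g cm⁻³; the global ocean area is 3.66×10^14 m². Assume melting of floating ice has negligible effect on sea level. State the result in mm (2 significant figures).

The Tesund ice shelf is floating and already displaces its own weight of water, so its melt adds essentially nothing to sea level.
Ravor: 0.55 × 3.48×10^4 km³ × (909/1001) = 1.738×10^4 km³ of water.
Total added water ≈ 1.738×10^13 m³ over 3.66×10^14 m² → Δh = 0.0475 m = 47 mm.

≈ 47 mm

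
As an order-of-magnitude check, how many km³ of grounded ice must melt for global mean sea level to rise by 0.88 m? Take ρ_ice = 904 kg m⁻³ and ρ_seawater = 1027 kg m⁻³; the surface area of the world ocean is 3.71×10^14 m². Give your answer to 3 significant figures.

Required water volume = Δh × A = 0.88 m × 3.71×10^14 m² = 3.265×10^14 m³ = 3.265×10^5 km³.
Ice volume = water volume × ρ_w/ρ_ice = 3.265×10^5 × 1027/904 = 3.71×10^5 km³.

≈ 3.71×10^5 km³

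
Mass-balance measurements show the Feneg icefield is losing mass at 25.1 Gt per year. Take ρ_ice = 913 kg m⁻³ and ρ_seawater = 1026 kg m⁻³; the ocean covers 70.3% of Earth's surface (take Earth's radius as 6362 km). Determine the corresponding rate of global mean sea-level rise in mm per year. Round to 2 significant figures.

≈ 0.068 mm/yr

ρ_w = 1026 kg m⁻³. Annual water volume added = 25.1 Gt / ρ_w = 2.510×10^13 kg / 1026 kg m⁻³ = 2.446×10^10 m³.
Δh per year = 2.446×10^10 / 3.58×10^14 = 6.84×10^-5 m = 0.068 mm.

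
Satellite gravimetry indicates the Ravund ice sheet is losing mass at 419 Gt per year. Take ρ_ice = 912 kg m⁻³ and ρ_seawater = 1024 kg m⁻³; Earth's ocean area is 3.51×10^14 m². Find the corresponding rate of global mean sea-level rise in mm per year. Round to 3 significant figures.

≈ 1.17 mm/yr

ρ_w = 1024 kg m⁻³. Annual water volume added = 419 Gt / ρ_w = 4.190×10^14 kg / 1024 kg m⁻³ = 4.092×10^11 m³.
Δh per year = 4.092×10^11 / 3.51×10^14 = 1.17×10^-3 m = 1.17 mm.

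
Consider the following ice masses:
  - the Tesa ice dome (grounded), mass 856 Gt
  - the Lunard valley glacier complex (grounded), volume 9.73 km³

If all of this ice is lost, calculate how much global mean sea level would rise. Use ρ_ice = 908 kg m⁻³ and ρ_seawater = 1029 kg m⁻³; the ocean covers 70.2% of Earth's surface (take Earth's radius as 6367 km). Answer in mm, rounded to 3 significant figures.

≈ 2.35 mm

Tesa: 856 Gt = 8.560×10^14 kg; dividing by ρ_w = 1029 kg m⁻³ gives 8.319×10^11 m³ of water.
Lunard: 9.73 km³ × (908/1029) = 8.586 km³ of water.
Total added water ≈ 8.405×10^11 m³ over 3.58×10^14 m² → Δh = 2.35×10^-3 m = 2.35 mm.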